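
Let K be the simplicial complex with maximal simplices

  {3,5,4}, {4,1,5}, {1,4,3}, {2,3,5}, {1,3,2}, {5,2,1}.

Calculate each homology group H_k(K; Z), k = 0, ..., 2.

Take the total order 1 < 2 < 3 < 4 < 5 on the vertex set. Then K (dimension 2) consists of the simplices:

  0-simplices (5): [1], [2], [3], [4], [5]
  1-simplices (9): [1,2], [1,3], [1,4], [1,5], [2,3], [2,5], [3,4], [3,5], [4,5]
  2-simplices (6): [1,2,3], [1,2,5], [1,3,4], [1,4,5], [2,3,5], [3,4,5]

Hence C_0 ≅ Z^5, C_1 ≅ Z^9, C_2 ≅ Z^6.

∂_1: C_1 → C_0 is given by ∂[p,q] = [q] − [p].
This gives a 5×9 integer matrix of rank 4; reducing to Smith normal form yields diagonal entries (1,1,1,1).

∂_2: C_2 → C_1 maps a triangle to the signed sum of its edges. For instance
  ∂[1,3,4] = [3,4] − [1,4] + [1,3],
  ∂[3,4,5] = [4,5] − [3,5] + [3,4].
The resulting 9×6 matrix has rank 5, and its Smith normal form has invariant factors (1,1,1,1,1).

Now H_k = ker ∂_k / im ∂_{k+1}, so:

  H_0: rank C_0 − rank ∂_1 = 5 − 4 = 1, and the invariant factors of ∂_1 are all 1, so H_0 ≅ Z.
  H_1: rank ker ∂_1 − rank ∂_2 = (9 − 4) − 5 = 0, and the invariant factors of ∂_2 are all 1, so H_1 ≅ 0.
  H_2: rank ker ∂_2 − rank ∂_3 = (6 − 5) − 0 = 1, and there is no ∂_3, so H_2 ≅ Z.

As a check, the Euler characteristic is 5 − 9 + 6 = 2, which agrees with 1 − 0 + 1 = 2.

H_0 = Z,  H_1 = 0,  H_2 = Z.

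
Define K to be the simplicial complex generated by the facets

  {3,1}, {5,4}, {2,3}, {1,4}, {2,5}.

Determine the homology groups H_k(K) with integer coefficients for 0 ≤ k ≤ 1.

H_0 = Z,  H_1 = Z.

Fix the vertex order 1 < 2 < 3 < 4 < 5 and write every simplex with vertices in increasing order. Then dim K = 1 and the simplices of K are:

  0-simplices (5): [1], [2], [3], [4], [5]
  1-simplices (5): [1,3], [1,4], [2,3], [2,5], [4,5]

Hence C_0 ≅ Z^5, C_1 ≅ Z^5.

Boundary ∂_1: C_1 → C_0 maps an edge to its endpoints' difference, ∂[p,q] = q − p. For instance
  ∂[1,4] = [4] − [1].
This gives a 5×5 integer matrix of rank 4; reducing to Smith normal form yields diagonal entries (1,1,1,1).

Reading off H_k = ker ∂_k / im ∂_{k+1}:

  H_0: rank C_0 − rank ∂_1 = 5 − 4 = 1, and the invariant factors of ∂_1 are all 1, so H_0 ≅ Z.
  H_1: rank ker ∂_1 − rank ∂_2 = (5 − 4) − 0 = 1, and there is no ∂_2, so H_1 ≅ Z.

As a check, the Euler characteristic is 5 − 5 = 0, which agrees with 1 − 1 = 0.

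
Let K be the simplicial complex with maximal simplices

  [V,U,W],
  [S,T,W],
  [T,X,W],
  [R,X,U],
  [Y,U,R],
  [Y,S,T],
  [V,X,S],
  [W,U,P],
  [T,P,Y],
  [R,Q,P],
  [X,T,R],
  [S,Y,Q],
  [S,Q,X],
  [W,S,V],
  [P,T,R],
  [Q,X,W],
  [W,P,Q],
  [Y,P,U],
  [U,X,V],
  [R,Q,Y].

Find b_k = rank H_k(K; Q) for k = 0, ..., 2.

b_0 = 1, b_1 = 1, b_2 = 0.

K has 10 vertices, 30 edges, 20 triangles.
rank ∂_0 = 0, rank ∂_1 = 9 ⇒ b_0 = 10 − 0 − 9 = 1; all invariant factors of ∂_1 are 1 so no torsion. So H_0 = Z.
rank ∂_1 = 9, rank ∂_2 = 20 ⇒ b_1 = 30 − 9 − 20 = 1; ∂_2 has invariant factor(s) [2] giving torsion. So H_1 = Z ⊕ Z/2.
rank ∂_2 = 20, rank ∂_3 = 0 ⇒ b_2 = 20 − 20 − 0 = 0. So H_2 = 0.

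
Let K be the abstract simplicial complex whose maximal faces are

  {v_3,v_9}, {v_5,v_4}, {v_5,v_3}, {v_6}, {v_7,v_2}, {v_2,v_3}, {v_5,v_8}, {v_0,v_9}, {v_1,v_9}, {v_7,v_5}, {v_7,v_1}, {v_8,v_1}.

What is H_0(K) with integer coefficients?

H_0 ≅ Z^2.

We work with the vertex ordering v_0 < v_1 < v_2 < v_3 < v_4 < v_5 < v_6 < v_7 < v_8 < v_9. The simplices of K, each written with vertices in increasing order, are:

  0-simplices (10): [v_0], [v_1], [v_2], [v_3], [v_4], [v_5], [v_6], [v_7], [v_8], [v_9]
  1-simplices (11): [v_0,v_9], [v_1,v_7], [v_1,v_8], [v_1,v_9], [v_2,v_3], [v_2,v_7], [v_3,v_5], [v_3,v_9], [v_4,v_5], [v_5,v_7], [v_5,v_8]

giving chain groups C_0 ≅ Z^10, C_1 ≅ Z^11.

The boundary map ∂_1: C_1 → C_0 maps an edge to its endpoints' difference, ∂[p,q] = q − p.
This gives a 10×11 integer matrix of rank 8; reducing to Smith normal form yields diagonal entries (1,1,1,1,1,1,1,1).

From H_k ≅ ker(∂_k) / im(∂_{k+1}) we obtain:

  H_0: rank C_0 − rank ∂_1 = 10 − 8 = 2, and the invariant factors of ∂_1 are all 1, so H_0 ≅ Z^2.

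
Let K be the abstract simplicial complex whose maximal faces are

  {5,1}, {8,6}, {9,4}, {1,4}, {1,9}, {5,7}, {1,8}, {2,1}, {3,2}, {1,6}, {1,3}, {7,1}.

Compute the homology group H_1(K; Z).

Take the total order 1 < 2 < 3 < 4 < 5 < 6 < 7 < 8 < 9 on the vertex set. Then K (dimension 1) consists of the simplices:

  0-simplices (9): [1], [2], [3], [4], [5], [6], [7], [8], [9]
  1-simplices (12): [1,2], [1,3], [1,4], [1,5], [1,6], [1,7], [1,8], [1,9], [2,3], [4,9], [5,7], [6,8]

Hence C_0 ≅ Z^9, C_1 ≅ Z^12.

Boundary ∂_1: C_1 → C_0 sends each edge [p,q] (with p < q) to q − p.
The 9×12 boundary matrix has rank 8 and Smith normal form diag(1,1,1,1,1,1,1,1).

Now H_k = ker ∂_k / im ∂_{k+1}, so:

  H_1: rank ker ∂_1 − rank ∂_2 = (12 − 8) − 0 = 4, and there is no ∂_2, so H_1 ≅ Z^4.

H_1 ≅ Z^4.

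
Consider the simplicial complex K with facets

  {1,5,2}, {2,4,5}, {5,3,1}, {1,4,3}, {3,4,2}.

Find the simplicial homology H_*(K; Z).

H_0 ≅ Z,  H_1 ≅ Z,  H_2 = 0.

K has 5 vertices, 10 edges, 5 triangles.
rank ∂_0 = 0, rank ∂_1 = 4 ⇒ b_0 = 5 − 0 − 4 = 1; all invariant factors of ∂_1 are 1 so no torsion. So H_0 = Z.
rank ∂_1 = 4, rank ∂_2 = 5 ⇒ b_1 = 10 − 4 − 5 = 1; all invariant factors of ∂_2 are 1 so no torsion. So H_1 = Z.
rank ∂_2 = 5, rank ∂_3 = 0 ⇒ b_2 = 5 − 5 − 0 = 0. So H_2 = 0.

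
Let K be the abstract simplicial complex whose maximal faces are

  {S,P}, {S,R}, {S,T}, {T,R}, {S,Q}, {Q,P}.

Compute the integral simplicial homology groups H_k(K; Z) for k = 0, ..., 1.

Take the total order P < Q < R < S < T on the vertex set. Then K (dimension 1) consists of the simplices:

  0-simplices (5): P, Q, R, S, T
  1-simplices (6): PQ, PS, QS, RS, RT, ST

giving chain groups C_0 ≅ Z^5, C_1 ≅ Z^6.

∂_1: C_1 → C_0 is given by ∂[p,q] = [q] − [p].
This gives a 5×6 integer matrix of rank 4; reducing to Smith normal form yields diagonal entries (1,1,1,1).

Now H_k = ker ∂_k / im ∂_{k+1}, so:

  H_0: rank C_0 − rank ∂_1 = 5 − 4 = 1, and the invariant factors of ∂_1 are all 1, so H_0 = Z.
  H_1: rank ker ∂_1 − rank ∂_2 = (6 − 4) − 0 = 2, and there is no ∂_2, so H_1 = Z^2.

(K is a triangulation of a wedge of 2 circles.)

H_0 ≅ Z,  H_1 ≅ Z^2.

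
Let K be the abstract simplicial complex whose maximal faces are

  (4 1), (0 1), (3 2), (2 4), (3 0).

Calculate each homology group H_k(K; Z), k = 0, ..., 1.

Fix the vertex order 0 < 1 < 2 < 3 < 4 and write every simplex with vertices in increasing order. Then dim K = 1 and the simplices of K are:

  0-simplices (5): [0], [1], [2], [3], [4]
  1-simplices (5): [0,1], [0,3], [1,4], [2,3], [2,4]

Hence C_0 ≅ Z^5, C_1 ≅ Z^5.

Boundary ∂_1: C_1 → C_0 is given by ∂[p,q] = [q] − [p].
The 5×5 boundary matrix has rank 4 and Smith normal form diag(1,1,1,1).

From H_k ≅ ker(∂_k) / im(∂_{k+1}) we obtain:

  H_0: rank C_0 − rank ∂_1 = 5 − 4 = 1, and the invariant factors of ∂_1 are all 1, so H_0 ≅ Z.
  H_1: rank ker ∂_1 − rank ∂_2 = (5 − 4) − 0 = 1, and there is no ∂_2, so H_1 ≅ Z.

H_0 = Z,  H_1 = Z.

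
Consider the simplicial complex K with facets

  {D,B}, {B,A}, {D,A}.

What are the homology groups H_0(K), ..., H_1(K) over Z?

Order the vertices as A < B < D. Listing each simplex with vertices in this order, K has dimension 1 with simplices:

  0-simplices (3): A, B, D
  1-simplices (3): AB, AD, BD

giving chain groups C_0 ≅ Z^3, C_1 ≅ Z^3.

Boundary ∂_1: C_1 → C_0 maps an edge to its endpoints' difference, ∂[p,q] = q − p. For instance
  ∂BD = D − B.
This gives a 3×3 integer matrix of rank 2; reducing to Smith normal form yields diagonal entries (1,1).

Now H_k = ker ∂_k / im ∂_{k+1}, so:

  H_0: rank C_0 − rank ∂_1 = 3 − 2 = 1, and the invariant factors of ∂_1 are all 1, so H_0 = Z.
  H_1: rank ker ∂_1 − rank ∂_2 = (3 − 2) − 0 = 1, and there is no ∂_2, so H_1 = Z.

As a check, the Euler characteristic is 3 − 3 = 0, which agrees with 1 − 1 = 0.

H_0 = Z,  H_1 = Z.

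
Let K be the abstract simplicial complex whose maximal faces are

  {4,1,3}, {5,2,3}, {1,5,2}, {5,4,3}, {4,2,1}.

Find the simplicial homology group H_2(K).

H_2 ≅ 0.

We work with the vertex ordering 1 < 2 < 3 < 4 < 5. The simplices of K, each written with vertices in increasing order, are:

  0-simplices (5): [1], [2], [3], [4], [5]
  1-simplices (10): [1,2], [1,3], [1,4], [1,5], [2,3], [2,4], [2,5], [3,4], [3,5], [4,5]
  2-simplices (5): [1,2,4], [1,2,5], [1,3,4], [2,3,5], [3,4,5]

Hence C_0 ≅ Z^5, C_1 ≅ Z^10, C_2 ≅ Z^5.

Boundary ∂_1: C_1 → C_0 sends each edge [p,q] (with p < q) to q − p. For instance
  ∂[1,4] = [4] − [1].
As a 5×10 matrix over Z this has rank 4, with invariant factors (1,1,1,1).

∂_2: C_2 → C_1 acts by ∂[p,q,r] = [q,r] − [p,r] + [p,q]. For instance
  ∂[2,3,5] = [3,5] − [2,5] + [2,3],
  ∂[1,2,4] = [2,4] − [1,4] + [1,2].
The resulting 10×5 matrix has rank 5, and its Smith normal form has invariant factors (1,1,1,1,1).

From H_k ≅ ker(∂_k) / im(∂_{k+1}) we obtain:

  H_2: rank ker ∂_2 − rank ∂_3 = (5 − 5) − 0 = 0, and there is no ∂_3, so H_2 ≅ 0.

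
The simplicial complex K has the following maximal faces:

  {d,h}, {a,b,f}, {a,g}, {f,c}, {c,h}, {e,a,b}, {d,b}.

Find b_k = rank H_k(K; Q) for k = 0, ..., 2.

We work with the vertex ordering a < b < c < d < e < f < g < h. The simplices of K, each written with vertices in increasing order, are:

  0-simplices (8): a, b, c, d, e, f, g, h
  1-simplices (10): ab, ae, af, ag, bd, be, bf, cf, ch, dh
  2-simplices (2): abe, abf

so the chain groups are C_0 ≅ Z^8, C_1 ≅ Z^10, C_2 ≅ Z^2.

∂_1: C_1 → C_0 is given by ∂[p,q] = [q] − [p].
The 8×10 boundary matrix has rank 7 and Smith normal form diag(1,1,1,1,1,1,1).

Boundary ∂_2: C_2 → C_1 maps a triangle to the signed sum of its edges. For instance
  ∂abe = be − ae + ab,
  ∂abf = bf − af + ab.
This gives a 10×2 integer matrix of rank 2; reducing to Smith normal form yields diagonal entries (1,1).

Reading off H_k = ker ∂_k / im ∂_{k+1}:

  H_0: rank C_0 − rank ∂_1 = 8 − 7 = 1, and the invariant factors of ∂_1 are all 1, so H_0 ≅ Z.
  H_1: rank ker ∂_1 − rank ∂_2 = (10 − 7) − 2 = 1, and the invariant factors of ∂_2 are all 1, so H_1 ≅ Z.
  H_2: rank ker ∂_2 − rank ∂_3 = (2 − 2) − 0 = 0, and there is no ∂_3, so H_2 ≅ 0.

Hence the Betti numbers are b_0 = 1, b_1 = 1, b_2 = 0.

b_0 = 1, b_1 = 1, b_2 = 0.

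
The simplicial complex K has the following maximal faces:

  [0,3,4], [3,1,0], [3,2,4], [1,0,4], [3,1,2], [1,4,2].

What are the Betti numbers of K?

Take the total order 0 < 1 < 2 < 3 < 4 on the vertex set. Then K (dimension 2) consists of the simplices:

  0-simplices (5): [0], [1], [2], [3], [4]
  1-simplices (9): [0,1], [0,3], [0,4], [1,2], [1,3], [1,4], [2,3], [2,4], [3,4]
  2-simplices (6): [0,1,3], [0,1,4], [0,3,4], [1,2,3], [1,2,4], [2,3,4]

so the chain groups are C_0 ≅ Z^5, C_1 ≅ Z^9, C_2 ≅ Z^6.

Boundary ∂_1: C_1 → C_0 sends each edge [p,q] (with p < q) to q − p.
The resulting 5×9 matrix has rank 4, and its Smith normal form has invariant factors (1,1,1,1).

Boundary ∂_2: C_2 → C_1 maps a triangle to the signed sum of its edges. For instance
  ∂[0,3,4] = [3,4] − [0,4] + [0,3],
  ∂[2,3,4] = [3,4] − [2,4] + [2,3].
The resulting 9×6 matrix has rank 5, and its Smith normal form has invariant factors (1,1,1,1,1).

Now H_k = ker ∂_k / im ∂_{k+1}, so:

  H_0: rank C_0 − rank ∂_1 = 5 − 4 = 1, and the invariant factors of ∂_1 are all 1, so H_0 ≅ Z.
  H_1: rank ker ∂_1 − rank ∂_2 = (9 − 4) − 5 = 0, and the invariant factors of ∂_2 are all 1, so H_1 ≅ 0.
  H_2: rank ker ∂_2 − rank ∂_3 = (6 − 5) − 0 = 1, and there is no ∂_3, so H_2 ≅ Z.

Hence the Betti numbers are b_0 = 1, b_1 = 0, b_2 = 1.

b_0 = 1, b_1 = 0, b_2 = 1.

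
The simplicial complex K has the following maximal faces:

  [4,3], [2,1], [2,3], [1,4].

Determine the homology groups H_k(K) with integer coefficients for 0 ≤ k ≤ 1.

K has 4 vertices, 4 edges.
rank ∂_0 = 0, rank ∂_1 = 3 ⇒ b_0 = 4 − 0 − 3 = 1; all invariant factors of ∂_1 are 1 so no torsion. So H_0 = Z.
rank ∂_1 = 3, rank ∂_2 = 0 ⇒ b_1 = 4 − 3 − 0 = 1. So H_1 = Z.

H_0 = Z,  H_1 = Z.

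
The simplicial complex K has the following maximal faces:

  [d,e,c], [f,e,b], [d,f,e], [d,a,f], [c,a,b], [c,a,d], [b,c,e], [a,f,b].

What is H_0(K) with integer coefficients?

H_0 ≅ Z.

Fix the vertex order a < b < c < d < e < f and write every simplex with vertices in increasing order. Then dim K = 2 and the simplices of K are:

  0-simplices (6): a, b, c, d, e, f
  1-simplices (12): ab, ac, ad, af, bc, be, bf, cd, ce, de, df, ef
  2-simplices (8): abc, abf, acd, adf, bce, bef, cde, def

giving chain groups C_0 ≅ Z^6, C_1 ≅ Z^12, C_2 ≅ Z^8.

∂_1: C_1 → C_0 sends each edge [p,q] (with p < q) to q − p. For instance
  ∂de = e − d.
As a 6×12 matrix over Z this has rank 5, with invariant factors (1,1,1,1,1).

The boundary map ∂_2: C_2 → C_1 acts by ∂[p,q,r] = [q,r] − [p,r] + [p,q]. For instance
  ∂bef = ef − bf + be,
  ∂cde = de − ce + cd.
The resulting 12×8 matrix has rank 7, and its Smith normal form has invariant factors (1,1,1,1,1,1,1).

Now H_k = ker ∂_k / im ∂_{k+1}, so:

  H_0: rank C_0 − rank ∂_1 = 6 − 5 = 1, and the invariant factors of ∂_1 are all 1, so H_0 = Z.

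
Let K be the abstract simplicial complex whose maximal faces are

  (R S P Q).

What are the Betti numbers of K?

b_0 = 1, b_1 = 0, b_2 = 0, b_3 = 0.

Take the total order P < Q < R < S on the vertex set. Then K (dimension 3) consists of the simplices:

  0-simplices (4): P, Q, R, S
  1-simplices (6): PQ, PR, PS, QR, QS, RS
  2-simplices (4): PQR, PQS, PRS, QRS
  3-simplices (1): PQRS

Hence C_0 ≅ Z^4, C_1 ≅ Z^6, C_2 ≅ Z^4, C_3 ≅ Z^1.

Boundary ∂_1: C_1 → C_0 maps an edge to its endpoints' difference, ∂[p,q] = q − p.
The resulting 4×6 matrix has rank 3, and its Smith normal form has invariant factors (1,1,1).

The boundary map ∂_2: C_2 → C_1 maps a triangle to the signed sum of its edges. For instance
  ∂PQR = QR − PR + PQ,
  ∂PQS = QS − PS + PQ.
This gives a 6×4 integer matrix of rank 3; reducing to Smith normal form yields diagonal entries (1,1,1).

∂_3: C_3 → C_2 sends each 3-simplex σ to the alternating sum Σ_i (−1)^i (σ with its i-th vertex removed). For instance
  ∂PQRS = QRS − PRS + PQS − PQR.
This gives a 4×1 integer matrix of rank 1; reducing to Smith normal form yields diagonal entries (1).

Now H_k = ker ∂_k / im ∂_{k+1}, so:

  H_0: rank C_0 − rank ∂_1 = 4 − 3 = 1, and the invariant factors of ∂_1 are all 1, so H_0 ≅ Z.
  H_1: rank ker ∂_1 − rank ∂_2 = (6 − 3) − 3 = 0, and the invariant factors of ∂_2 are all 1, so H_1 ≅ 0.
  H_2: rank ker ∂_2 − rank ∂_3 = (4 − 3) − 1 = 0, and the invariant factors of ∂_3 are all 1, so H_2 ≅ 0.
  H_3: rank ker ∂_3 − rank ∂_4 = (1 − 1) − 0 = 0, and there is no ∂_4, so H_3 ≅ 0.

As a check, the Euler characteristic is 4 − 6 + 4 − 1 = 1, which agrees with 1 − 0 + 0 − 0 = 1.

Hence the Betti numbers are b_0 = 1, b_1 = 0, b_2 = 0, b_3 = 0.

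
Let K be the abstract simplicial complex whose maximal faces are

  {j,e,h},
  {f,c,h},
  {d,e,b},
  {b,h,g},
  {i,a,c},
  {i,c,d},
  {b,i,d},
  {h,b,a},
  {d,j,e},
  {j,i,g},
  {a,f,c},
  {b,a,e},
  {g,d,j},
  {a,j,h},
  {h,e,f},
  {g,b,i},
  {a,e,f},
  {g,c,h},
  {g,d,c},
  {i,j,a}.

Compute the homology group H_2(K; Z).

Take the total order a < b < c < d < e < f < g < h < i < j on the vertex set. Then K (dimension 2) consists of the simplices:

  0-simplices (10): a, b, c, d, e, f, g, h, i, j
  1-simplices (30): ab, ac, ae, af, ah, ai, aj, bd, be, bg, bh, bi, cd, cf, cg, ch, ci, de, dg, di, dj, ef, eh, ej, fh, gh, gi, gj, hj, ij
  2-simplices (20): abe, abh, acf, aci, aef, ahj, aij, bde, bdi, bgh, bgi, cdg, cdi, cfh, cgh, dej, dgj, efh, ehj, gij

Hence C_0 ≅ Z^10, C_1 ≅ Z^30, C_2 ≅ Z^20.

The boundary map ∂_1: C_1 → C_0 is given by ∂[p,q] = [q] − [p]. For instance
  ∂cf = f − c.
The resulting 10×30 matrix has rank 9, and its Smith normal form has invariant factors (1,1,1,1,1,1,1,1,1).

Boundary ∂_2: C_2 → C_1 maps a triangle to the signed sum of its edges. For instance
  ∂gij = ij − gj + gi,
  ∂ahj = hj − aj + ah.
As a 30×20 matrix over Z this has rank 20, with invariant factors (1,1,1,1,1,1,1,1,1,1,1,1,1,1,1,1,1,1,1,2).

From H_k ≅ ker(∂_k) / im(∂_{k+1}) we obtain:

  H_2: rank ker ∂_2 − rank ∂_3 = (20 − 20) − 0 = 0, and there is no ∂_3, so H_2 ≅ 0.

H_2 ≅ 0.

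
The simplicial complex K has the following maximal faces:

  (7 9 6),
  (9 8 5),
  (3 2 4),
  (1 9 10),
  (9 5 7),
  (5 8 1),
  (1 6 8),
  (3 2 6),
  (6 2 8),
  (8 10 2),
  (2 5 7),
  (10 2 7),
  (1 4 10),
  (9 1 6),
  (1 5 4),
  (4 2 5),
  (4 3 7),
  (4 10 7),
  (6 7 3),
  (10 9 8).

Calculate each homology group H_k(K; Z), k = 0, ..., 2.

Order the vertices as 1 < 2 < 3 < 4 < 5 < 6 < 7 < 8 < 9 < 10. Listing each simplex with vertices in this order, K has dimension 2 with simplices:

  0-simplices (10): [1], [2], [3], [4], [5], [6], [7], [8], [9], [10]
  1-simplices (30): (30 of them)
  2-simplices (20): (20 of them)

so the chain groups are C_0 ≅ Z^10, C_1 ≅ Z^30, C_2 ≅ Z^20.

∂_1: C_1 → C_0 maps an edge to its endpoints' difference, ∂[p,q] = q − p. For instance
  ∂[2,7] = [7] − [2].
As a 10×30 matrix over Z this has rank 9, with invariant factors (1,1,1,1,1,1,1,1,1).

Boundary ∂_2: C_2 → C_1 sends each 2-simplex [p,q,r] to [q,r] − [p,r] + [p,q]. For instance
  ∂[1,5,8] = [5,8] − [1,8] + [1,5],
  ∂[3,4,7] = [4,7] − [3,7] + [3,4].
The resulting 30×20 matrix has rank 20, and its Smith normal form has invariant factors (1,1,1,1,1,1,1,1,1,1,1,1,1,1,1,1,1,1,1,2).

Now H_k = ker ∂_k / im ∂_{k+1}, so:

  H_0: rank C_0 − rank ∂_1 = 10 − 9 = 1, and the invariant factors of ∂_1 are all 1, so H_0 ≅ Z.
  H_1: rank ker ∂_1 − rank ∂_2 = (30 − 9) − 20 = 1, and ∂_2 has invariant factor 2 > 1, so H_1 ≅ Z ⊕ Z/2Z.
  H_2: rank ker ∂_2 − rank ∂_3 = (20 − 20) − 0 = 0, and there is no ∂_3, so H_2 ≅ 0.

H_0 = Z,  H_1 = Z ⊕ Z/2Z,  H_2 = 0.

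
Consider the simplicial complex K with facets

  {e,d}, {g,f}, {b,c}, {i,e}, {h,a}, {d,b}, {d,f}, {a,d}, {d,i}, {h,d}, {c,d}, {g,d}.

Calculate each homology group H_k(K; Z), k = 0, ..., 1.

H_0 ≅ Z,  H_1 ≅ Z^4.

K has 9 vertices, 12 edges.
rank ∂_0 = 0, rank ∂_1 = 8 ⇒ b_0 = 9 − 0 − 8 = 1; all invariant factors of ∂_1 are 1 so no torsion. So H_0 ≅ Z.
rank ∂_1 = 8, rank ∂_2 = 0 ⇒ b_1 = 12 − 8 − 0 = 4. So H_1 ≅ Z^4.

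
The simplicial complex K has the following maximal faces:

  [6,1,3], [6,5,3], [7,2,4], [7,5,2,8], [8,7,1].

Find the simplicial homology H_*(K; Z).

Order the vertices as 1 < 2 < 3 < 4 < 5 < 6 < 7 < 8. Listing each simplex with vertices in this order, K has dimension 3 with simplices:

  0-simplices (8): [1], [2], [3], [4], [5], [6], [7], [8]
  1-simplices (15): [1,3], [1,6], [1,7], [1,8], [2,4], [2,5], [2,7], [2,8], [3,5], [3,6], [4,7], [5,6], [5,7], [5,8], [7,8]
  2-simplices (8): [1,3,6], [1,7,8], [2,4,7], [2,5,7], [2,5,8], [2,7,8], [3,5,6], [5,7,8]
  3-simplices (1): [2,5,7,8]

so the chain groups are C_0 ≅ Z^8, C_1 ≅ Z^15, C_2 ≅ Z^8, C_3 ≅ Z^1.

Boundary ∂_1: C_1 → C_0 sends each edge [p,q] (with p < q) to q − p.
As a 8×15 matrix over Z this has rank 7, with invariant factors (1,1,1,1,1,1,1).

Boundary ∂_2: C_2 → C_1 acts by ∂[p,q,r] = [q,r] − [p,r] + [p,q]. For instance
  ∂[5,7,8] = [7,8] − [5,8] + [5,7],
  ∂[2,4,7] = [4,7] − [2,7] + [2,4].
This gives a 15×8 integer matrix of rank 7; reducing to Smith normal form yields diagonal entries (1,1,1,1,1,1,1).

The boundary map ∂_3: C_3 → C_2 sends each 3-simplex σ to the alternating sum Σ_i (−1)^i (σ with its i-th vertex removed). For instance
  ∂[2,5,7,8] = [5,7,8] − [2,7,8] + [2,5,8] − [2,5,7].
The 8×1 boundary matrix has rank 1 and Smith normal form diag(1).

From H_k ≅ ker(∂_k) / im(∂_{k+1}) we obtain:

  H_0: rank C_0 − rank ∂_1 = 8 − 7 = 1, and the invariant factors of ∂_1 are all 1, so H_0 = Z.
  H_1: rank ker ∂_1 − rank ∂_2 = (15 − 7) − 7 = 1, and the invariant factors of ∂_2 are all 1, so H_1 = Z.
  H_2: rank ker ∂_2 − rank ∂_3 = (8 − 7) − 1 = 0, and the invariant factors of ∂_3 are all 1, so H_2 = 0.
  H_3: rank ker ∂_3 − rank ∂_4 = (1 − 1) − 0 = 0, and there is no ∂_4, so H_3 = 0.

H_0 = Z,  H_1 = Z,  H_2 = 0,  H_3 = 0.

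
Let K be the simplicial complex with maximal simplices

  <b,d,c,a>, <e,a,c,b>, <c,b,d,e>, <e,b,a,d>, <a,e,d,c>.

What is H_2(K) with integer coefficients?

Fix the vertex order a < b < c < d < e and write every simplex with vertices in increasing order. Then dim K = 3 and the simplices of K are:

  0-simplices (5): a, b, c, d, e
  1-simplices (10): ab, ac, ad, ae, bc, bd, be, cd, ce, de
  2-simplices (10): abc, abd, abe, acd, ace, ade, bcd, bce, bde, cde
  3-simplices (5): abcd, abce, abde, acde, bcde

so the chain groups are C_0 ≅ Z^5, C_1 ≅ Z^10, C_2 ≅ Z^10, C_3 ≅ Z^5.

The boundary map ∂_1: C_1 → C_0 is given by ∂[p,q] = [q] − [p]. For instance
  ∂bc = c − b.
This gives a 5×10 integer matrix of rank 4; reducing to Smith normal form yields diagonal entries (1,1,1,1).

∂_2: C_2 → C_1 maps a triangle to the signed sum of its edges. For instance
  ∂cde = de − ce + cd,
  ∂bde = de − be + bd.
The resulting 10×10 matrix has rank 6, and its Smith normal form has invariant factors (1,1,1,1,1,1).

∂_3: C_3 → C_2 sends each 3-simplex σ to the alternating sum Σ_i (−1)^i (σ with its i-th vertex removed). For instance
  ∂abde = bde − ade + abe − abd,
  ∂bcde = cde − bde + bce − bcd.
The resulting 10×5 matrix has rank 4, and its Smith normal form has invariant factors (1,1,1,1).

Reading off H_k = ker ∂_k / im ∂_{k+1}:

  H_2: rank ker ∂_2 − rank ∂_3 = (10 − 6) − 4 = 0, and the invariant factors of ∂_3 are all 1, so H_2 = 0.

H_2 = 0.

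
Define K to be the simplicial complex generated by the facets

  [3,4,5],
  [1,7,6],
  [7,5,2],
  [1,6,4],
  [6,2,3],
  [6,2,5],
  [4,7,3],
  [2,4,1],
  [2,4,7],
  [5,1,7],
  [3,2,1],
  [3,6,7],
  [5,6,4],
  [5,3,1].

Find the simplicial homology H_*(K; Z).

H_0 = Z,  H_1 = Z^2,  H_2 = Z.

Fix the vertex order 1 < 2 < 3 < 4 < 5 < 6 < 7 and write every simplex with vertices in increasing order. Then dim K = 2 and the simplices of K are:

  0-simplices (7): [1], [2], [3], [4], [5], [6], [7]
  1-simplices (21): [1,2], [1,3], [1,4], [1,5], [1,6], [1,7], [2,3], [2,4], [2,5], [2,6], [2,7], [3,4], [3,5], [3,6], [3,7], [4,5], [4,6], [4,7], [5,6], [5,7], [6,7]
  2-simplices (14): [1,2,3], [1,2,4], [1,3,5], [1,4,6], [1,5,7], [1,6,7], [2,3,6], [2,4,7], [2,5,6], [2,5,7], [3,4,5], [3,4,7], [3,6,7], [4,5,6]

giving chain groups C_0 ≅ Z^7, C_1 ≅ Z^21, C_2 ≅ Z^14.

∂_1: C_1 → C_0 sends each edge [p,q] (with p < q) to q − p. For instance
  ∂[1,4] = [4] − [1].
The 7×21 boundary matrix has rank 6 and Smith normal form diag(1,1,1,1,1,1).

Boundary ∂_2: C_2 → C_1 sends each 2-simplex [p,q,r] to [q,r] − [p,r] + [p,q]. For instance
  ∂[1,2,3] = [2,3] − [1,3] + [1,2],
  ∂[2,5,7] = [5,7] − [2,7] + [2,5].
As a 21×14 matrix over Z this has rank 13, with invariant factors (1,1,1,1,1,1,1,1,1,1,1,1,1).

From H_k ≅ ker(∂_k) / im(∂_{k+1}) we obtain:

  H_0: rank C_0 − rank ∂_1 = 7 − 6 = 1, and the invariant factors of ∂_1 are all 1, so H_0 = Z.
  H_1: rank ker ∂_1 − rank ∂_2 = (21 − 6) − 13 = 2, and the invariant factors of ∂_2 are all 1, so H_1 = Z^2.
  H_2: rank ker ∂_2 − rank ∂_3 = (14 − 13) − 0 = 1, and there is no ∂_3, so H_2 = Z.

As a check, the Euler characteristic is 7 − 21 + 14 = 0, which agrees with 1 − 2 + 1 = 0.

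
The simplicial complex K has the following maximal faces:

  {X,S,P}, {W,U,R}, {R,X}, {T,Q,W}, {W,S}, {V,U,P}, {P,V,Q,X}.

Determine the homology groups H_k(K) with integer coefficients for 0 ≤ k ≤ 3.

H_0 ≅ Z,  H_1 ≅ Z^3,  H_2 = 0,  H_3 = 0.

Take the total order P < Q < R < S < T < U < V < W < X on the vertex set. Then K (dimension 3) consists of the simplices:

  0-simplices (9): P, Q, R, S, T, U, V, W, X
  1-simplices (18): PQ, PS, PU, PV, PX, QT, QV, QW, QX, RU, RW, RX, SW, SX, TW, UV, UW, VX
  2-simplices (8): PQV, PQX, PSX, PUV, PVX, QTW, QVX, RUW
  3-simplices (1): PQVX

giving chain groups C_0 ≅ Z^9, C_1 ≅ Z^18, C_2 ≅ Z^8, C_3 ≅ Z^1.

The boundary map ∂_1: C_1 → C_0 sends each edge [p,q] (with p < q) to q − p. For instance
  ∂PS = S − P.
This gives a 9×18 integer matrix of rank 8; reducing to Smith normal form yields diagonal entries (1,1,1,1,1,1,1,1).

∂_2: C_2 → C_1 acts by ∂[p,q,r] = [q,r] − [p,r] + [p,q]. For instance
  ∂PSX = SX − PX + PS,
  ∂PUV = UV − PV + PU.
The 18×8 boundary matrix has rank 7 and Smith normal form diag(1,1,1,1,1,1,1).

∂_3: C_3 → C_2 sends each 3-simplex σ to the alternating sum Σ_i (−1)^i (σ with its i-th vertex removed). For instance
  ∂PQVX = QVX − PVX + PQX − PQV.
The 8×1 boundary matrix has rank 1 and Smith normal form diag(1).

Reading off H_k = ker ∂_k / im ∂_{k+1}:

  H_0: rank C_0 − rank ∂_1 = 9 − 8 = 1, and the invariant factors of ∂_1 are all 1, so H_0 ≅ Z.
  H_1: rank ker ∂_1 − rank ∂_2 = (18 − 8) − 7 = 3, and the invariant factors of ∂_2 are all 1, so H_1 ≅ Z^3.
  H_2: rank ker ∂_2 − rank ∂_3 = (8 − 7) − 1 = 0, and the invariant factors of ∂_3 are all 1, so H_2 ≅ 0.
  H_3: rank ker ∂_3 − rank ∂_4 = (1 − 1) − 0 = 0, and there is no ∂_4, so H_3 ≅ 0.

As a check, the Euler characteristic is 9 − 18 + 8 − 1 = -2, which agrees with 1 − 3 + 0 − 0 = -2.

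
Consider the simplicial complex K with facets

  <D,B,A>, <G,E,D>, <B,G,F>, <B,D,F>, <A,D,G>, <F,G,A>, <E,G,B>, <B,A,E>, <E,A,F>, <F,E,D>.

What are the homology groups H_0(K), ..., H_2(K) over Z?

K has 6 vertices, 15 edges, 10 triangles.
rank ∂_0 = 0, rank ∂_1 = 5 ⇒ b_0 = 6 − 0 − 5 = 1; all invariant factors of ∂_1 are 1 so no torsion. So H_0 = Z.
rank ∂_1 = 5, rank ∂_2 = 10 ⇒ b_1 = 15 − 5 − 10 = 0; ∂_2 has invariant factor(s) [2] giving torsion. So H_1 = Z/2.
rank ∂_2 = 10, rank ∂_3 = 0 ⇒ b_2 = 10 − 10 − 0 = 0. So H_2 = 0.

H_0 ≅ Z,  H_1 ≅ Z/2,  H_2 = 0.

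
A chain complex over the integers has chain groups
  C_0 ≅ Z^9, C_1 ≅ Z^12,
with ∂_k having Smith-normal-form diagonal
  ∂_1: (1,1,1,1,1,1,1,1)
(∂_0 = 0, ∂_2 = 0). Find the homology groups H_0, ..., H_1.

H_0 ≅ Z,  H_1 ≅ Z^4.

H_0: b_0 = 9 − 0 − 8 = 1; torsion from ∂_1 factors > 1: none. So H_0 ≅ Z.
H_1: b_1 = 12 − 8 − 0 = 4; torsion from ∂_2 factors > 1: none. So H_1 ≅ Z^4.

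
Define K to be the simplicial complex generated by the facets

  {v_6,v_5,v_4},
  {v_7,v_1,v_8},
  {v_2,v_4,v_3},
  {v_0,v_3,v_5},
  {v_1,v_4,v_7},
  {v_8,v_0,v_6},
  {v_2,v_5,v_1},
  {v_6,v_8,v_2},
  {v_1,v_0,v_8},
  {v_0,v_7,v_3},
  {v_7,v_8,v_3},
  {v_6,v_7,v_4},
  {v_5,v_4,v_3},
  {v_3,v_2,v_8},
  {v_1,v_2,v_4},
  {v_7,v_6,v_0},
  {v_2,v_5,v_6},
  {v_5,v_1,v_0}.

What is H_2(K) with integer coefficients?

H_2 ≅ 0.

Order the vertices as v_0 < v_1 < v_2 < v_3 < v_4 < v_5 < v_6 < v_7 < v_8. Listing each simplex with vertices in this order, K has dimension 2 with simplices:

  0-simplices (9): [v_0], [v_1], [v_2], [v_3], [v_4], [v_5], [v_6], [v_7], [v_8]
  1-simplices (27): (27 of them)
  2-simplices (18): (18 of them)

giving chain groups C_0 ≅ Z^9, C_1 ≅ Z^27, C_2 ≅ Z^18.

Boundary ∂_1: C_1 → C_0 sends each edge [p,q] (with p < q) to q − p. For instance
  ∂[v_2,v_3] = [v_3] − [v_2].
The resulting 9×27 matrix has rank 8, and its Smith normal form has invariant factors (1,1,1,1,1,1,1,1).

The boundary map ∂_2: C_2 → C_1 sends each 2-simplex [p,q,r] to [q,r] − [p,r] + [p,q]. For instance
  ∂[v_1,v_2,v_5] = [v_2,v_5] − [v_1,v_5] + [v_1,v_2],
  ∂[v_0,v_1,v_5] = [v_1,v_5] − [v_0,v_5] + [v_0,v_1].
This gives a 27×18 integer matrix of rank 18; reducing to Smith normal form yields diagonal entries (1,1,1,1,1,1,1,1,1,1,1,1,1,1,1,1,1,2).

Computing H_k = (kernel of ∂_k) / (image of ∂_{k+1}):

  H_2: rank ker ∂_2 − rank ∂_3 = (18 − 18) − 0 = 0, and there is no ∂_3, so H_2 = 0.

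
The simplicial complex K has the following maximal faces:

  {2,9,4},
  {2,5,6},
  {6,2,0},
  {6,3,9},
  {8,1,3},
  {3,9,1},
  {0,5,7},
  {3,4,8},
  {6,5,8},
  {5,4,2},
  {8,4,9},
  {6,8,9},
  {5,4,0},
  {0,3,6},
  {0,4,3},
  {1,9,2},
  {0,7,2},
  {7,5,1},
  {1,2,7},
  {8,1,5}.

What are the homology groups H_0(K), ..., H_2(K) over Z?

H_0 ≅ Z,  H_1 ≅ Z ⊕ Z/2Z,  H_2 = 0.

K has 10 vertices, 30 edges, 20 triangles.
rank ∂_0 = 0, rank ∂_1 = 9 ⇒ b_0 = 10 − 0 − 9 = 1; all invariant factors of ∂_1 are 1 so no torsion. So H_0 = Z.
rank ∂_1 = 9, rank ∂_2 = 20 ⇒ b_1 = 30 − 9 − 20 = 1; ∂_2 has invariant factor(s) [2] giving torsion. So H_1 = Z ⊕ Z/2Z.
rank ∂_2 = 20, rank ∂_3 = 0 ⇒ b_2 = 20 − 20 − 0 = 0. So H_2 = 0.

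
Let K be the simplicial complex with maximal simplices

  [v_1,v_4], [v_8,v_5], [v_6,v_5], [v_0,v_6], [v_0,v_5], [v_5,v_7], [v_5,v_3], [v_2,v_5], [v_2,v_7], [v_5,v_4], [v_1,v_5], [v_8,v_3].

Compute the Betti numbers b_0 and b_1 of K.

b_0 = 1, b_1 = 4.

Take the total order v_0 < v_1 < v_2 < v_3 < v_4 < v_5 < v_6 < v_7 < v_8 on the vertex set. Then K (dimension 1) consists of the simplices:

  0-simplices (9): [v_0], [v_1], [v_2], [v_3], [v_4], [v_5], [v_6], [v_7], [v_8]
  1-simplices (12): [v_0,v_5], [v_0,v_6], [v_1,v_4], [v_1,v_5], [v_2,v_5], [v_2,v_7], [v_3,v_5], [v_3,v_8], [v_4,v_5], [v_5,v_6], [v_5,v_7], [v_5,v_8]

so the chain groups are C_0 ≅ Z^9, C_1 ≅ Z^12.

Boundary ∂_1: C_1 → C_0 sends each edge [p,q] (with p < q) to q − p. For instance
  ∂[v_5,v_8] = [v_8] − [v_5].
The 9×12 boundary matrix has rank 8 and Smith normal form diag(1,1,1,1,1,1,1,1).

Computing H_k = (kernel of ∂_k) / (image of ∂_{k+1}):

  H_0: rank C_0 − rank ∂_1 = 9 − 8 = 1, and the invariant factors of ∂_1 are all 1, so H_0 ≅ Z.
  H_1: rank ker ∂_1 − rank ∂_2 = (12 − 8) − 0 = 4, and there is no ∂_2, so H_1 ≅ Z^4.

(K is a triangulation of a wedge of 4 circles.)

Hence the Betti numbers are b_0 = 1, b_1 = 4.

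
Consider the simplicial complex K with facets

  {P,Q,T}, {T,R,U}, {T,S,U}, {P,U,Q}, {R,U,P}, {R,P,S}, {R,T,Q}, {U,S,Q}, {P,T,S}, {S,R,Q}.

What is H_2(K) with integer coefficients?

H_2 = 0.

Take the total order P < Q < R < S < T < U on the vertex set. Then K (dimension 2) consists of the simplices:

  0-simplices (6): P, Q, R, S, T, U
  1-simplices (15): PQ, PR, PS, PT, PU, QR, QS, QT, QU, RS, RT, RU, ST, SU, TU
  2-simplices (10): PQT, PQU, PRS, PRU, PST, QRS, QRT, QSU, RTU, STU

so the chain groups are C_0 ≅ Z^6, C_1 ≅ Z^15, C_2 ≅ Z^10.

Boundary ∂_1: C_1 → C_0 maps an edge to its endpoints' difference, ∂[p,q] = q − p.
This gives a 6×15 integer matrix of rank 5; reducing to Smith normal form yields diagonal entries (1,1,1,1,1).

∂_2: C_2 → C_1 acts by ∂[p,q,r] = [q,r] − [p,r] + [p,q]. For instance
  ∂QRT = RT − QT + QR,
  ∂QSU = SU − QU + QS.
The resulting 15×10 matrix has rank 10, and its Smith normal form has invariant factors (1,1,1,1,1,1,1,1,1,2).

Now H_k = ker ∂_k / im ∂_{k+1}, so:

  H_2: rank ker ∂_2 − rank ∂_3 = (10 − 10) − 0 = 0, and there is no ∂_3, so H_2 ≅ 0.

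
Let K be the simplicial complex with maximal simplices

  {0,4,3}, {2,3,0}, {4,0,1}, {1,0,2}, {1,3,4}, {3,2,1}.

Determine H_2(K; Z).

K has 5 vertices, 9 edges, 6 triangles.
rank ∂_2 = 5, rank ∂_3 = 0 ⇒ b_2 = 6 − 5 − 0 = 1. So H_2 ≅ Z.

H_2 ≅ Z.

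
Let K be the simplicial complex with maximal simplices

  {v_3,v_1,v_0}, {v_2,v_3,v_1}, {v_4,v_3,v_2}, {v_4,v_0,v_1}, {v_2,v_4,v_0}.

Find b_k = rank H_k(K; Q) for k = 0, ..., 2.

b_0 = 1, b_1 = 1, b_2 = 0.

Take the total order v_0 < v_1 < v_2 < v_3 < v_4 on the vertex set. Then K (dimension 2) consists of the simplices:

  0-simplices (5): [v_0], [v_1], [v_2], [v_3], [v_4]
  1-simplices (10): [v_0,v_1], [v_0,v_2], [v_0,v_3], [v_0,v_4], [v_1,v_2], [v_1,v_3], [v_1,v_4], [v_2,v_3], [v_2,v_4], [v_3,v_4]
  2-simplices (5): [v_0,v_1,v_3], [v_0,v_1,v_4], [v_0,v_2,v_4], [v_1,v_2,v_3], [v_2,v_3,v_4]

giving chain groups C_0 ≅ Z^5, C_1 ≅ Z^10, C_2 ≅ Z^5.

Boundary ∂_1: C_1 → C_0 sends each edge [p,q] (with p < q) to q − p. For instance
  ∂[v_1,v_3] = [v_3] − [v_1].
The 5×10 boundary matrix has rank 4 and Smith normal form diag(1,1,1,1).

The boundary map ∂_2: C_2 → C_1 acts by ∂[p,q,r] = [q,r] − [p,r] + [p,q]. For instance
  ∂[v_0,v_1,v_3] = [v_1,v_3] − [v_0,v_3] + [v_0,v_1],
  ∂[v_2,v_3,v_4] = [v_3,v_4] − [v_2,v_4] + [v_2,v_3].
This gives a 10×5 integer matrix of rank 5; reducing to Smith normal form yields diagonal entries (1,1,1,1,1).

Reading off H_k = ker ∂_k / im ∂_{k+1}:

  H_0: rank C_0 − rank ∂_1 = 5 − 4 = 1, and the invariant factors of ∂_1 are all 1, so H_0 = Z.
  H_1: rank ker ∂_1 − rank ∂_2 = (10 − 4) − 5 = 1, and the invariant factors of ∂_2 are all 1, so H_1 = Z.
  H_2: rank ker ∂_2 − rank ∂_3 = (5 − 5) − 0 = 0, and there is no ∂_3, so H_2 = 0.

(K is a triangulation of the Möbius band.)

Hence the Betti numbers are b_0 = 1, b_1 = 1, b_2 = 0.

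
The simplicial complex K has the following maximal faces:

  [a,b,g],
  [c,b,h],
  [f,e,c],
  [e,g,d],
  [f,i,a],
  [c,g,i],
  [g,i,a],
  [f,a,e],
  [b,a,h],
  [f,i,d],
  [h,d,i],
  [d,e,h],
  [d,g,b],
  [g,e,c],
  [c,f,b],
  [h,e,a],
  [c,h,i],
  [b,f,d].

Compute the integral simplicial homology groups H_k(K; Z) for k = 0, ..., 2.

H_0 = Z,  H_1 = Z^2,  H_2 = Z.

Order the vertices as a < b < c < d < e < f < g < h < i. Listing each simplex with vertices in this order, K has dimension 2 with simplices:

  0-simplices (9): a, b, c, d, e, f, g, h, i
  1-simplices (27): ab, ae, af, ag, ah, ai, bc, bd, bf, bg, bh, ce, cf, cg, ch, ci, de, df, dg, dh, di, ef, eg, eh, fi, gi, hi
  2-simplices (18): abg, abh, aef, aeh, afi, agi, bcf, bch, bdf, bdg, cef, ceg, cgi, chi, deg, deh, dfi, dhi

Hence C_0 ≅ Z^9, C_1 ≅ Z^27, C_2 ≅ Z^18.

The boundary map ∂_1: C_1 → C_0 is given by ∂[p,q] = [q] − [p]. For instance
  ∂de = e − d.
The 9×27 boundary matrix has rank 8 and Smith normal form diag(1,1,1,1,1,1,1,1).

The boundary map ∂_2: C_2 → C_1 acts by ∂[p,q,r] = [q,r] − [p,r] + [p,q]. For instance
  ∂dhi = hi − di + dh,
  ∂bdf = df − bf + bd.
The resulting 27×18 matrix has rank 17, and its Smith normal form has invariant factors (1,1,1,1,1,1,1,1,1,1,1,1,1,1,1,1,1).

Now H_k = ker ∂_k / im ∂_{k+1}, so:

  H_0: rank C_0 − rank ∂_1 = 9 − 8 = 1, and the invariant factors of ∂_1 are all 1, so H_0 = Z.
  H_1: rank ker ∂_1 − rank ∂_2 = (27 − 8) − 17 = 2, and the invariant factors of ∂_2 are all 1, so H_1 = Z^2.
  H_2: rank ker ∂_2 − rank ∂_3 = (18 − 17) − 0 = 1, and there is no ∂_3, so H_2 = Z.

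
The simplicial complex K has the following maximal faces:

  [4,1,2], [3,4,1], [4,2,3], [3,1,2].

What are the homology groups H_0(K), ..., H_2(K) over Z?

We work with the vertex ordering 1 < 2 < 3 < 4. The simplices of K, each written with vertices in increasing order, are:

  0-simplices (4): [1], [2], [3], [4]
  1-simplices (6): [1,2], [1,3], [1,4], [2,3], [2,4], [3,4]
  2-simplices (4): [1,2,3], [1,2,4], [1,3,4], [2,3,4]

so the chain groups are C_0 ≅ Z^4, C_1 ≅ Z^6, C_2 ≅ Z^4.

Boundary ∂_1: C_1 → C_0 maps an edge to its endpoints' difference, ∂[p,q] = q − p. For instance
  ∂[2,4] = [4] − [2].
The 4×6 boundary matrix has rank 3 and Smith normal form diag(1,1,1).

The boundary map ∂_2: C_2 → C_1 sends each 2-simplex [p,q,r] to [q,r] − [p,r] + [p,q]. For instance
  ∂[1,2,3] = [2,3] − [1,3] + [1,2],
  ∂[1,3,4] = [3,4] − [1,4] + [1,3].
This gives a 6×4 integer matrix of rank 3; reducing to Smith normal form yields diagonal entries (1,1,1).

Reading off H_k = ker ∂_k / im ∂_{k+1}:

  H_0: rank C_0 − rank ∂_1 = 4 − 3 = 1, and the invariant factors of ∂_1 are all 1, so H_0 = Z.
  H_1: rank ker ∂_1 − rank ∂_2 = (6 − 3) − 3 = 0, and the invariant factors of ∂_2 are all 1, so H_1 = 0.
  H_2: rank ker ∂_2 − rank ∂_3 = (4 − 3) − 0 = 1, and there is no ∂_3, so H_2 = Z.

H_0 ≅ Z,  H_1 = 0,  H_2 ≅ Z.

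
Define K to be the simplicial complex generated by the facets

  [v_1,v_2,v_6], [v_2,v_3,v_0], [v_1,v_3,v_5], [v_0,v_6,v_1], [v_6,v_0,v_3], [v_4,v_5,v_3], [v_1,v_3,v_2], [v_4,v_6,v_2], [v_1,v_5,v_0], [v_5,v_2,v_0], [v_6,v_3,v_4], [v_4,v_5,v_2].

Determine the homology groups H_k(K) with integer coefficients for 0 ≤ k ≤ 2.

We work with the vertex ordering v_0 < v_1 < v_2 < v_3 < v_4 < v_5 < v_6. The simplices of K, each written with vertices in increasing order, are:

  0-simplices (7): [v_0], [v_1], [v_2], [v_3], [v_4], [v_5], [v_6]
  1-simplices (18): (18 of them)
  2-simplices (12): (12 of them)

Hence C_0 ≅ Z^7, C_1 ≅ Z^18, C_2 ≅ Z^12.

Boundary ∂_1: C_1 → C_0 sends each edge [p,q] (with p < q) to q − p.
The resulting 7×18 matrix has rank 6, and its Smith normal form has invariant factors (1,1,1,1,1,1).

∂_2: C_2 → C_1 acts by ∂[p,q,r] = [q,r] − [p,r] + [p,q]. For instance
  ∂[v_0,v_2,v_3] = [v_2,v_3] − [v_0,v_3] + [v_0,v_2],
  ∂[v_1,v_2,v_3] = [v_2,v_3] − [v_1,v_3] + [v_1,v_2].
The 18×12 boundary matrix has rank 12 and Smith normal form diag(1,1,1,1,1,1,1,1,1,1,1,2).

From H_k ≅ ker(∂_k) / im(∂_{k+1}) we obtain:

  H_0: rank C_0 − rank ∂_1 = 7 − 6 = 1, and the invariant factors of ∂_1 are all 1, so H_0 ≅ Z.
  H_1: rank ker ∂_1 − rank ∂_2 = (18 − 6) − 12 = 0, and ∂_2 has invariant factor 2 > 1, so H_1 ≅ Z/2.
  H_2: rank ker ∂_2 − rank ∂_3 = (12 − 12) − 0 = 0, and there is no ∂_3, so H_2 ≅ 0.

H_0 = Z,  H_1 = Z/2,  H_2 = 0.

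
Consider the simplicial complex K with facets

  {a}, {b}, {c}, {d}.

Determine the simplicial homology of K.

We work with the vertex ordering a < b < c < d. The simplices of K, each written with vertices in increasing order, are:

  0-simplices (4): a, b, c, d

Hence C_0 ≅ Z^4.

From H_k ≅ ker(∂_k) / im(∂_{k+1}) we obtain:

  H_0: rank C_0 − rank ∂_1 = 4 − 0 = 4, and there is no ∂_1, so H_0 = Z^4.

H_0 ≅ Z^4.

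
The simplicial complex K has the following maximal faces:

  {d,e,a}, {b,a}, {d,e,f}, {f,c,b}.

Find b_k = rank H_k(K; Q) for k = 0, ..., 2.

b_0 = 1, b_1 = 1, b_2 = 0.

Order the vertices as a < b < c < d < e < f. Listing each simplex with vertices in this order, K has dimension 2 with simplices:

  0-simplices (6): a, b, c, d, e, f
  1-simplices (9): ab, ad, ae, bc, bf, cf, de, df, ef
  2-simplices (3): ade, bcf, def

giving chain groups C_0 ≅ Z^6, C_1 ≅ Z^9, C_2 ≅ Z^3.

∂_1: C_1 → C_0 sends each edge [p,q] (with p < q) to q − p. For instance
  ∂de = e − d.
This gives a 6×9 integer matrix of rank 5; reducing to Smith normal form yields diagonal entries (1,1,1,1,1).

Boundary ∂_2: C_2 → C_1 acts by ∂[p,q,r] = [q,r] − [p,r] + [p,q]. For instance
  ∂ade = de − ae + ad,
  ∂def = ef − df + de.
This gives a 9×3 integer matrix of rank 3; reducing to Smith normal form yields diagonal entries (1,1,1).

Now H_k = ker ∂_k / im ∂_{k+1}, so:

  H_0: rank C_0 − rank ∂_1 = 6 − 5 = 1, and the invariant factors of ∂_1 are all 1, so H_0 = Z.
  H_1: rank ker ∂_1 − rank ∂_2 = (9 − 5) − 3 = 1, and the invariant factors of ∂_2 are all 1, so H_1 = Z.
  H_2: rank ker ∂_2 − rank ∂_3 = (3 − 3) − 0 = 0, and there is no ∂_3, so H_2 = 0.

Hence the Betti numbers are b_0 = 1, b_1 = 1, b_2 = 0.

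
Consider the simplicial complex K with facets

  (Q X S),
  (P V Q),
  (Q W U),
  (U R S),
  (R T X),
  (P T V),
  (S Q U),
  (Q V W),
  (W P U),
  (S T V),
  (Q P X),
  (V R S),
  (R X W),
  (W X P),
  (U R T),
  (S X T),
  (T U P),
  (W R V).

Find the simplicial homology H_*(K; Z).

We work with the vertex ordering P < Q < R < S < T < U < V < W < X. The simplices of K, each written with vertices in increasing order, are:

  0-simplices (9): P, Q, R, S, T, U, V, W, X
  1-simplices (27): PQ, PT, PU, PV, PW, PX, QS, QU, QV, QW, QX, RS, RT, RU, RV, RW, RX, ST, SU, SV, SX, TU, TV, TX, UW, VW, WX
  2-simplices (18): PQV, PQX, PTU, PTV, PUW, PWX, QSU, QSX, QUW, QVW, RSU, RSV, RTU, RTX, RVW, RWX, STV, STX

so the chain groups are C_0 ≅ Z^9, C_1 ≅ Z^27, C_2 ≅ Z^18.

∂_1: C_1 → C_0 sends each edge [p,q] (with p < q) to q − p.
The resulting 9×27 matrix has rank 8, and its Smith normal form has invariant factors (1,1,1,1,1,1,1,1).

The boundary map ∂_2: C_2 → C_1 sends each 2-simplex [p,q,r] to [q,r] − [p,r] + [p,q]. For instance
  ∂RSU = SU − RU + RS,
  ∂QUW = UW − QW + QU.
The resulting 27×18 matrix has rank 18, and its Smith normal form has invariant factors (1,1,1,1,1,1,1,1,1,1,1,1,1,1,1,1,1,2).

Now H_k = ker ∂_k / im ∂_{k+1}, so:

  H_0: rank C_0 − rank ∂_1 = 9 − 8 = 1, and the invariant factors of ∂_1 are all 1, so H_0 = Z.
  H_1: rank ker ∂_1 − rank ∂_2 = (27 − 8) − 18 = 1, and ∂_2 has invariant factor 2 > 1, so H_1 = Z ⊕ Z/2Z.
  H_2: rank ker ∂_2 − rank ∂_3 = (18 − 18) − 0 = 0, and there is no ∂_3, so H_2 = 0.

As a check, the Euler characteristic is 9 − 27 + 18 = 0, which agrees with 1 − 1 + 0 = 0.

H_0 ≅ Z,  H_1 ≅ Z ⊕ Z/2Z,  H_2 = 0.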